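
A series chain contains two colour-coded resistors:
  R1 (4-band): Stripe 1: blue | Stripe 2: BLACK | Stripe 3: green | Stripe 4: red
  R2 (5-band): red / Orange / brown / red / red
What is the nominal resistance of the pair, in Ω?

6023100 Ω

R1: blue, black → 60; green ×10^5 → 6000000 Ω.
R2: red, orange, brown → 231; red ×10^2 → 23100 Ω.
Series: 6000000 + 23100 = 6023100 Ω.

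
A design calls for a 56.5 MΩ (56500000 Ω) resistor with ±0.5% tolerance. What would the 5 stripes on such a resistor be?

56500000 Ω = 565 × 10^5.
5 → green
6 → blue
5 → green
Multiplier 10^5 → green.
±0.5% tolerance → green.

green, blue, green, green, green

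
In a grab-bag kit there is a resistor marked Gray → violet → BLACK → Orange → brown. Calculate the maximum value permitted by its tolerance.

878700 Ω

Grey → 8 (first significant figure)
Violet → 7 (second significant figure)
Black → 0 (third significant figure)
Orange → ×10^3 multiplier
Brown → ±1% tolerance
870 × 1000 = 870000 Ω
Maximum = 870000 × (1 + 1/100) = 878700 Ω.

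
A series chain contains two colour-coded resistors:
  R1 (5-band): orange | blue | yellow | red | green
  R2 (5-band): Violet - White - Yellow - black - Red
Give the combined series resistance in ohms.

R1: orange, blue, yellow → 364; red ×10^2 → 36400 Ω.
R2: violet, white, yellow → 794; black ×1 → 794 Ω.
Series: 36400 + 794 = 37194 Ω.

37194 Ω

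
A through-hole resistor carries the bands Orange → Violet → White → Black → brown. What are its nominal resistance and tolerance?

Orange → 3 (first significant figure)
Violet → 7 (second significant figure)
White → 9 (third significant figure)
Black → ×1 multiplier
Brown → ±1% tolerance
379 × 1 = 379 Ω

379 Ω ±1%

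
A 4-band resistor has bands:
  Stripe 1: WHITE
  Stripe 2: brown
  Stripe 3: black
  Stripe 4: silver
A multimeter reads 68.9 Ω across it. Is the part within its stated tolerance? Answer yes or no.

White → 9 (first significant figure)
Brown → 1 (second significant figure)
Black → ×1 multiplier
Silver → ±10% tolerance
91 × 1 = 91 Ω
Allowed range: 81.9 Ω to 100.1 Ω.
68.9 Ω lies outside that range.

no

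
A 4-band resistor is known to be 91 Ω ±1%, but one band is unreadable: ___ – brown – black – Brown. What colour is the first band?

white

91 Ω = 91 × 10^0.
The first band gives digit 9 of the significand, and 9 is white.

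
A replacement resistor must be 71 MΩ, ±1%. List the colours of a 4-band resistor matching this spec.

violet, brown, blue, brown

71000000 Ω = 71 × 10^6.
7 → violet
1 → brown
Multiplier 10^6 → blue.
±1% tolerance → brown.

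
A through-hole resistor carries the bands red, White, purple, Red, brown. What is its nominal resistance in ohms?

29700 Ω

Red → 2 (first significant figure)
White → 9 (second significant figure)
Violet → 7 (third significant figure)
Red → ×10^2 multiplier
297 × 100 = 29700 Ω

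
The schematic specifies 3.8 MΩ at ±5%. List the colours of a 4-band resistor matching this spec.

orange, grey, green, gold

3800000 Ω = 38 × 10^5.
3 → orange
8 → grey
Multiplier 10^5 → green.
±5% tolerance → gold.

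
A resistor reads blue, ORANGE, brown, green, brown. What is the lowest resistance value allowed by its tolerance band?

Blue → 6 (first significant figure)
Orange → 3 (second significant figure)
Brown → 1 (third significant figure)
Green → ×10^5 multiplier
Brown → ±1% tolerance
631 × 100000 = 63100000 Ω
Lowest = 63100000 × (1 − 1/100) = 62469000 Ω.

62469000 Ω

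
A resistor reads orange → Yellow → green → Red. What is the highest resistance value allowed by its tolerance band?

3468000 Ω

Orange → 3 (first significant figure)
Yellow → 4 (second significant figure)
Green → ×10^5 multiplier
Red → ±2% tolerance
34 × 100000 = 3400000 Ω
Highest = 3400000 × (1 + 2/100) = 3468000 Ω.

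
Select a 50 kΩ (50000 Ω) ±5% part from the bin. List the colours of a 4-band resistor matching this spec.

50000 Ω = 50 × 10^3.
5 → green
0 → black
Multiplier 10^3 → orange.
±5% tolerance → gold.

green, black, orange, gold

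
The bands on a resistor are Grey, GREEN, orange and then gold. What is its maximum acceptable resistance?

Grey → 8 (first significant figure)
Green → 5 (second significant figure)
Orange → ×10^3 multiplier
Gold → ±5% tolerance
85 × 1000 = 85000 Ω
Maximum = 85000 × (1 + 5/100) = 89250 Ω.

89250 Ω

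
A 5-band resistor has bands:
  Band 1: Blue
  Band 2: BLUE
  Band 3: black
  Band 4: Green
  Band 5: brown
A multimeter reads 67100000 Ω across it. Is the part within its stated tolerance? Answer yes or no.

Blue → 6 (first significant figure)
Blue → 6 (second significant figure)
Black → 0 (third significant figure)
Green → ×10^5 multiplier
Brown → ±1% tolerance
660 × 100000 = 66000000 Ω
Allowed range: 65340000 Ω to 66660000 Ω.
67100000 Ω lies outside that range.

no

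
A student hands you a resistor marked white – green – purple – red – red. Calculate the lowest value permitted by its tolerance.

White → 9 (first significant figure)
Green → 5 (second significant figure)
Violet → 7 (third significant figure)
Red → ×10^2 multiplier
Red → ±2% tolerance
957 × 100 = 95700 Ω
Lowest = 95700 × (1 − 2/100) = 93786 Ω.

93786 Ω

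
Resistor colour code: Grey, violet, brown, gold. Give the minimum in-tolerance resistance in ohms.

Grey → 8 (first significant figure)
Violet → 7 (second significant figure)
Brown → ×10 multiplier
Gold → ±5% tolerance
87 × 10 = 870 Ω
Minimum = 870 × (1 − 5/100) = 826.5 Ω.

826.5 Ω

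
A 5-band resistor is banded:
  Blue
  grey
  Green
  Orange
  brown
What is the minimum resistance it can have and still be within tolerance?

Blue → 6 (first significant figure)
Grey → 8 (second significant figure)
Green → 5 (third significant figure)
Orange → ×10^3 multiplier
Brown → ±1% tolerance
685 × 1000 = 685000 Ω
Minimum = 685000 × (1 − 1/100) = 678150 Ω.

678150 Ω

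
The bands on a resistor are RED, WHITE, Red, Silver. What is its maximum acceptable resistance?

Red → 2 (first significant figure)
White → 9 (second significant figure)
Red → ×10^2 multiplier
Silver → ±10% tolerance
29 × 100 = 2900 Ω
Maximum = 2900 × (1 + 10/100) = 3190 Ω.

3190 Ω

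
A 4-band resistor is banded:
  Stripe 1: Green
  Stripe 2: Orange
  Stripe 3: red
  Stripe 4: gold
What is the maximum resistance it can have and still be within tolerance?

5565 Ω

Green → 5 (first significant figure)
Orange → 3 (second significant figure)
Red → ×10^2 multiplier
Gold → ±5% tolerance
53 × 100 = 5300 Ω
Maximum = 5300 × (1 + 5/100) = 5565 Ω.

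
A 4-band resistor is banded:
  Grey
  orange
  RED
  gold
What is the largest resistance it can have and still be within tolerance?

Grey → 8 (first significant figure)
Orange → 3 (second significant figure)
Red → ×10^2 multiplier
Gold → ±5% tolerance
83 × 100 = 8300 Ω
Largest = 8300 × (1 + 5/100) = 8715 Ω.

8715 Ω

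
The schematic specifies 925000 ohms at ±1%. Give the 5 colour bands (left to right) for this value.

925000 Ω = 925 × 10^3.
9 → white
2 → red
5 → green
Multiplier 10^3 → orange.
±1% tolerance → brown.

white, red, green, orange, brown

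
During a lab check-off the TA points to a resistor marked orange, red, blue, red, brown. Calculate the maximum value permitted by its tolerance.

32926 Ω

Orange → 3 (first significant figure)
Red → 2 (second significant figure)
Blue → 6 (third significant figure)
Red → ×10^2 multiplier
Brown → ±1% tolerance
326 × 100 = 32600 Ω
Maximum = 32600 × (1 + 1/100) = 32926 Ω.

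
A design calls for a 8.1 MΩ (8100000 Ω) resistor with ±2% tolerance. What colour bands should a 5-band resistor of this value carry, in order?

grey, brown, black, yellow, red

8100000 Ω = 810 × 10^4.
8 → grey
1 → brown
0 → black
Multiplier 10^4 → yellow.
±2% tolerance → red.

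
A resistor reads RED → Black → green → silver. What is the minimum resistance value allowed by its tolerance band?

1800000 Ω

Red → 2 (first significant figure)
Black → 0 (second significant figure)
Green → ×10^5 multiplier
Silver → ±10% tolerance
20 × 100000 = 2000000 Ω
Minimum = 2000000 × (1 − 10/100) = 1800000 Ω.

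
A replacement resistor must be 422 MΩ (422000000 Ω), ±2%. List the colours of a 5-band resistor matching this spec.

422000000 Ω = 422 × 10^6.
4 → yellow
2 → red
2 → red
Multiplier 10^6 → blue.
±2% tolerance → red.

yellow, red, red, blue, red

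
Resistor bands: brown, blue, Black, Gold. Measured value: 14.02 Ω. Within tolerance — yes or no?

Brown → 1 (first significant figure)
Blue → 6 (second significant figure)
Black → ×1 multiplier
Gold → ±5% tolerance
16 × 1 = 16 Ω
Allowed range: 15.2 Ω to 16.8 Ω.
14.02 Ω lies outside that range.

no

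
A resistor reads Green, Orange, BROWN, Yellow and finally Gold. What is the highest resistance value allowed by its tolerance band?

Green → 5 (first significant figure)
Orange → 3 (second significant figure)
Brown → 1 (third significant figure)
Yellow → ×10^4 multiplier
Gold → ±5% tolerance
531 × 10000 = 5310000 Ω
Highest = 5310000 × (1 + 5/100) = 5575500 Ω.

5575500 Ω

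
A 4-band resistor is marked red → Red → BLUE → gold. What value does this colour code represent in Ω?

22000000 Ω

Red → 2 (first significant figure)
Red → 2 (second significant figure)
Blue → ×10^6 multiplier
22 × 1000000 = 22000000 Ω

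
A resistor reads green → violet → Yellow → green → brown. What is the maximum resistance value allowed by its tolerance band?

57974000 Ω

Green → 5 (first significant figure)
Violet → 7 (second significant figure)
Yellow → 4 (third significant figure)
Green → ×10^5 multiplier
Brown → ±1% tolerance
574 × 100000 = 57400000 Ω
Maximum = 57400000 × (1 + 1/100) = 57974000 Ω.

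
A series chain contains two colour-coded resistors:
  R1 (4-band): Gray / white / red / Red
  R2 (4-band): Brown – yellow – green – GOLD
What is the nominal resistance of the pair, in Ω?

1408900 Ω

R1: grey, white → 89; red ×10^2 → 8900 Ω.
R2: brown, yellow → 14; green ×10^5 → 1400000 Ω.
Series: 8900 + 1400000 = 1408900 Ω.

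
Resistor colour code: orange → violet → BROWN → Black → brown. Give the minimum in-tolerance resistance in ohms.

Orange → 3 (first significant figure)
Violet → 7 (second significant figure)
Brown → 1 (third significant figure)
Black → ×1 multiplier
Brown → ±1% tolerance
371 × 1 = 371 Ω
Minimum = 371 × (1 − 1/100) = 367.29 Ω.

367.29 Ω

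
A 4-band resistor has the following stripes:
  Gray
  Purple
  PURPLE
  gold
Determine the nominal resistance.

Grey → 8 (first significant figure)
Violet → 7 (second significant figure)
Violet → ×10^7 multiplier
87 × 10000000 = 870000000 Ω

870000000 Ω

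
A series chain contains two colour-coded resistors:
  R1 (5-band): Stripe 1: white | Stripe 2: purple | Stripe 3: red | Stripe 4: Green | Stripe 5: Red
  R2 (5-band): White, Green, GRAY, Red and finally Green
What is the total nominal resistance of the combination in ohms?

97295800 Ω

R1: white, violet, red → 972; green ×10^5 → 97200000 Ω.
R2: white, green, grey → 958; red ×10^2 → 95800 Ω.
Series: 97200000 + 95800 = 97295800 Ω.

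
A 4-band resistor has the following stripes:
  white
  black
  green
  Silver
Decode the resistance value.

9000000 Ω

White → 9 (first significant figure)
Black → 0 (second significant figure)
Green → ×10^5 multiplier
90 × 100000 = 9000000 Ω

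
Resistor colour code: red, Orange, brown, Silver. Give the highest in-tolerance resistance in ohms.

Red → 2 (first significant figure)
Orange → 3 (second significant figure)
Brown → ×10 multiplier
Silver → ±10% tolerance
23 × 10 = 230 Ω
Highest = 230 × (1 + 10/100) = 253 Ω.

253 Ω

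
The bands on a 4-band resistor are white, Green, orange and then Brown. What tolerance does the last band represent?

The last band, brown, is the tolerance band.
Brown corresponds to ±1%.

±1%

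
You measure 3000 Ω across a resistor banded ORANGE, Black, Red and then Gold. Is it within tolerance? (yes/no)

yes

Orange → 3 (first significant figure)
Black → 0 (second significant figure)
Red → ×10^2 multiplier
Gold → ±5% tolerance
30 × 100 = 3000 Ω
Allowed range: 2850 Ω to 3150 Ω.
3000 Ω lies inside that range.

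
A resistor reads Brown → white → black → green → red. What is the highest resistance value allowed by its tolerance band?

Brown → 1 (first significant figure)
White → 9 (second significant figure)
Black → 0 (third significant figure)
Green → ×10^5 multiplier
Red → ±2% tolerance
190 × 100000 = 19000000 Ω
Highest = 19000000 × (1 + 2/100) = 19380000 Ω.

19380000 Ω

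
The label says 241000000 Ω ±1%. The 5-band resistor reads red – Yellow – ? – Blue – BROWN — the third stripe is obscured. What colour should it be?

brown

241000000 Ω = 241 × 10^6.
The third band gives digit 1 of the significand, and 1 is brown.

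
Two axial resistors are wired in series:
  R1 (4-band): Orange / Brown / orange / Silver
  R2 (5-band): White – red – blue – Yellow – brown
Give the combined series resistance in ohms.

R1: orange, brown → 31; orange ×10^3 → 31000 Ω.
R2: white, red, blue → 926; yellow ×10^4 → 9260000 Ω.
Series: 31000 + 9260000 = 9291000 Ω.

9291000 Ω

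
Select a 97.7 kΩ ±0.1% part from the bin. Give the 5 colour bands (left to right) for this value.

97700 Ω = 977 × 10^2.
9 → white
7 → violet
7 → violet
Multiplier 10^2 → red.
±0.1% tolerance → violet.

white, violet, violet, red, violet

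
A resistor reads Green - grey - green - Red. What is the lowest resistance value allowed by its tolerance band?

5684000 Ω

Green → 5 (first significant figure)
Grey → 8 (second significant figure)
Green → ×10^5 multiplier
Red → ±2% tolerance
58 × 100000 = 5800000 Ω
Lowest = 5800000 × (1 − 2/100) = 5684000 Ω.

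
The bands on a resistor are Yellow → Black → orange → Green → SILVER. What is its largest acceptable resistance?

Yellow → 4 (first significant figure)
Black → 0 (second significant figure)
Orange → 3 (third significant figure)
Green → ×10^5 multiplier
Silver → ±10% tolerance
403 × 100000 = 40300000 Ω
Largest = 40300000 × (1 + 10/100) = 44330000 Ω.

44330000 Ω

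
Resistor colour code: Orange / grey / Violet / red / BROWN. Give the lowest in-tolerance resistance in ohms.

Orange → 3 (first significant figure)
Grey → 8 (second significant figure)
Violet → 7 (third significant figure)
Red → ×10^2 multiplier
Brown → ±1% tolerance
387 × 100 = 38700 Ω
Lowest = 38700 × (1 − 1/100) = 38313 Ω.

38313 Ω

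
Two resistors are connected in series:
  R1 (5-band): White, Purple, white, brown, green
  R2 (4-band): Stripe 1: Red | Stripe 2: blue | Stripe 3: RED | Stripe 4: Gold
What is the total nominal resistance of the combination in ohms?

12390 Ω

R1: white, violet, white → 979; brown ×10 → 9790 Ω.
R2: red, blue → 26; red ×10^2 → 2600 Ω.
Series: 9790 + 2600 = 12390 Ω.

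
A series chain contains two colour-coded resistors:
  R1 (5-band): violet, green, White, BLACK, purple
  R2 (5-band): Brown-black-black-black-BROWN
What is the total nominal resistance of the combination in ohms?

R1: violet, green, white → 759; black ×1 → 759 Ω.
R2: brown, black, black → 100; black ×1 → 100 Ω.
Series: 759 + 100 = 859 Ω.

859 Ω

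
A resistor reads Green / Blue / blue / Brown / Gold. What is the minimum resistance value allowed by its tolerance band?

5377 Ω

Green → 5 (first significant figure)
Blue → 6 (second significant figure)
Blue → 6 (third significant figure)
Brown → ×10 multiplier
Gold → ±5% tolerance
566 × 10 = 5660 Ω
Minimum = 5660 × (1 − 5/100) = 5377 Ω.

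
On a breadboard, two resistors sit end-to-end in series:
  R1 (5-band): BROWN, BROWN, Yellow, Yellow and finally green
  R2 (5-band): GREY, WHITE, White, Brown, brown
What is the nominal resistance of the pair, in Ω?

R1: brown, brown, yellow → 114; yellow ×10^4 → 1140000 Ω.
R2: grey, white, white → 899; brown ×10 → 8990 Ω.
Series: 1140000 + 8990 = 1148990 Ω.

1148990 Ω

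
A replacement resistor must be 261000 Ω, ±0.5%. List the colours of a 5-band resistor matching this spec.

261000 Ω = 261 × 10^3.
2 → red
6 → blue
1 → brown
Multiplier 10^3 → orange.
±0.5% tolerance → green.

red, blue, brown, orange, green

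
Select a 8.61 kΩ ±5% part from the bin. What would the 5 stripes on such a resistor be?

grey, blue, brown, brown, gold

8610 Ω = 861 × 10^1.
8 → grey
6 → blue
1 → brown
Multiplier 10^1 → brown.
±5% tolerance → gold.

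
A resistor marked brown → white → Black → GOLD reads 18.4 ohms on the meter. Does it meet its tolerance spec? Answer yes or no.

Brown → 1 (first significant figure)
White → 9 (second significant figure)
Black → ×1 multiplier
Gold → ±5% tolerance
19 × 1 = 19 Ω
Allowed range: 18.05 Ω to 19.95 Ω.
18.4 ohms lies inside that range.

yes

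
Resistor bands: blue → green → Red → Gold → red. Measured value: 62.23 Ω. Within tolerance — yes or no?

no

Blue → 6 (first significant figure)
Green → 5 (second significant figure)
Red → 2 (third significant figure)
Gold → ×0.1 multiplier
Red → ±2% tolerance
652 × 0.1 = 65.2 Ω
Allowed range: 63.896 Ω to 66.504 Ω.
62.23 Ω lies outside that range.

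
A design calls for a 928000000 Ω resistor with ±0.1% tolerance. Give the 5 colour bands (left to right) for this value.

928000000 Ω = 928 × 10^6.
9 → white
2 → red
8 → grey
Multiplier 10^6 → blue.
±0.1% tolerance → violet.

white, red, grey, blue, violet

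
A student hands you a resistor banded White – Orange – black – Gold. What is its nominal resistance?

93 Ω

White → 9 (first significant figure)
Orange → 3 (second significant figure)
Black → ×1 multiplier
93 × 1 = 93 Ω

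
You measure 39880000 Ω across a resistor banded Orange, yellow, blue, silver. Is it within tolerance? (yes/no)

Orange → 3 (first significant figure)
Yellow → 4 (second significant figure)
Blue → ×10^6 multiplier
Silver → ±10% tolerance
34 × 1000000 = 34000000 Ω
Allowed range: 30600000 Ω to 37400000 Ω.
39880000 Ω lies outside that range.

no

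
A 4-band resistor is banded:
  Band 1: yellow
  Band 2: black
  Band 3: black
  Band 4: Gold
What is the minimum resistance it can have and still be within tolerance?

38 Ω

Yellow → 4 (first significant figure)
Black → 0 (second significant figure)
Black → ×1 multiplier
Gold → ±5% tolerance
40 × 1 = 40 Ω
Minimum = 40 × (1 − 5/100) = 38 Ω.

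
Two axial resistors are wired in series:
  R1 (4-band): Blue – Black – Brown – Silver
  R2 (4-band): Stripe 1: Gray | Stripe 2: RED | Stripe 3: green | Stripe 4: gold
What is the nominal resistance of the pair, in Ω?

8200600 Ω

R1: blue, black → 60; brown ×10 → 600 Ω.
R2: grey, red → 82; green ×10^5 → 8200000 Ω.
Series: 600 + 8200000 = 8200600 Ω.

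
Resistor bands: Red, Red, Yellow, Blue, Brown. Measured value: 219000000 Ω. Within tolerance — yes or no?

no

Red → 2 (first significant figure)
Red → 2 (second significant figure)
Yellow → 4 (third significant figure)
Blue → ×10^6 multiplier
Brown → ±1% tolerance
224 × 1000000 = 224000000 Ω
Allowed range: 221760000 Ω to 226240000 Ω.
219000000 Ω lies outside that range.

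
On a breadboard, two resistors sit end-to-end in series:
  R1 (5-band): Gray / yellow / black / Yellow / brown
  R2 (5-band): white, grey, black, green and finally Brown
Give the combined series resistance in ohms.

R1: grey, yellow, black → 840; yellow ×10^4 → 8400000 Ω.
R2: white, grey, black → 980; green ×10^5 → 98000000 Ω.
Series: 8400000 + 98000000 = 106400000 Ω.

106400000 Ω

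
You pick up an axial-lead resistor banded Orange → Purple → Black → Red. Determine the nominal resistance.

Orange → 3 (first significant figure)
Violet → 7 (second significant figure)
Black → ×1 multiplier
37 × 1 = 37 Ω

37 Ω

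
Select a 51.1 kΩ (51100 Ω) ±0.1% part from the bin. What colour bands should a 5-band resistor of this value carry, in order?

green, brown, brown, red, violet

51100 Ω = 511 × 10^2.
5 → green
1 → brown
1 → brown
Multiplier 10^2 → red.
±0.1% tolerance → violet.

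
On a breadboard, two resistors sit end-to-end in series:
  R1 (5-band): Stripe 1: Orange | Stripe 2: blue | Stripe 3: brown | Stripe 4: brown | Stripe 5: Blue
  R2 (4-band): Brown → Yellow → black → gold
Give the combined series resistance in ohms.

3624 Ω

R1: orange, blue, brown → 361; brown ×10 → 3610 Ω.
R2: brown, yellow → 14; black ×1 → 14 Ω.
Series: 3610 + 14 = 3624 Ω.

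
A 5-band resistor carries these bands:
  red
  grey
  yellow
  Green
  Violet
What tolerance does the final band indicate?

±0.1%

The last band, violet, is the tolerance band.
Violet corresponds to ±0.1%.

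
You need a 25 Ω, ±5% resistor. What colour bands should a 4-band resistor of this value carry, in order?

25 Ω = 25 × 10^0.
2 → red
5 → green
Multiplier 10^0 → black.
±5% tolerance → gold.

red, green, black, gold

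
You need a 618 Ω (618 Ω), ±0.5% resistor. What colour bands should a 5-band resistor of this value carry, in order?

blue, brown, grey, black, green

618 Ω = 618 × 10^0.
6 → blue
1 → brown
8 → grey
Multiplier 10^0 → black.
±0.5% tolerance → green.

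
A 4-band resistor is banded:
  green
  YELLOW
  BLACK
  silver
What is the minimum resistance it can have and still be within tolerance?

48.6 Ω

Green → 5 (first significant figure)
Yellow → 4 (second significant figure)
Black → ×1 multiplier
Silver → ±10% tolerance
54 × 1 = 54 Ω
Minimum = 54 × (1 − 10/100) = 48.6 Ω.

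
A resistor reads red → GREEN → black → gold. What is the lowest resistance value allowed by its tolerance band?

23.75 Ω

Red → 2 (first significant figure)
Green → 5 (second significant figure)
Black → ×1 multiplier
Gold → ±5% tolerance
25 × 1 = 25 Ω
Lowest = 25 × (1 − 5/100) = 23.75 Ω.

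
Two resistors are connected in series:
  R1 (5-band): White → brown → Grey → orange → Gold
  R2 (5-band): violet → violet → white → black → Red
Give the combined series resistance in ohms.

918779 Ω

R1: white, brown, grey → 918; orange ×10^3 → 918000 Ω.
R2: violet, violet, white → 779; black ×1 → 779 Ω.
Series: 918000 + 779 = 918779 Ω.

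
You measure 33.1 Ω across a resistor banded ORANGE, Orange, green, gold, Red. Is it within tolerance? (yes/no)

yes

Orange → 3 (first significant figure)
Orange → 3 (second significant figure)
Green → 5 (third significant figure)
Gold → ×0.1 multiplier
Red → ±2% tolerance
335 × 0.1 = 33.5 Ω
Allowed range: 32.83 Ω to 34.17 Ω.
33.1 Ω lies inside that range.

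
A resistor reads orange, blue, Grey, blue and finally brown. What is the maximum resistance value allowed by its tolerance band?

371680000 Ω

Orange → 3 (first significant figure)
Blue → 6 (second significant figure)
Grey → 8 (third significant figure)
Blue → ×10^6 multiplier
Brown → ±1% tolerance
368 × 1000000 = 368000000 Ω
Maximum = 368000000 × (1 + 1/100) = 371680000 Ω.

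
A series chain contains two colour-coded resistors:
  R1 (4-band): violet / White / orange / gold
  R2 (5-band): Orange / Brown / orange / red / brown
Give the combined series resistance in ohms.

R1: violet, white → 79; orange ×10^3 → 79000 Ω.
R2: orange, brown, orange → 313; red ×10^2 → 31300 Ω.
Series: 79000 + 31300 = 110300 Ω.

110300 Ω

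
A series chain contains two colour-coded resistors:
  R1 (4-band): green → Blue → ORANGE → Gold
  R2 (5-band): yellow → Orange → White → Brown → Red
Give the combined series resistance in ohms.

60390 Ω

R1: green, blue → 56; orange ×10^3 → 56000 Ω.
R2: yellow, orange, white → 439; brown ×10 → 4390 Ω.
Series: 56000 + 4390 = 60390 Ω.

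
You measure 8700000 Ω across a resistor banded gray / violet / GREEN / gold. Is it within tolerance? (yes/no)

Grey → 8 (first significant figure)
Violet → 7 (second significant figure)
Green → ×10^5 multiplier
Gold → ±5% tolerance
87 × 100000 = 8700000 Ω
Allowed range: 8265000 Ω to 9135000 Ω.
8700000 Ω lies inside that range.

yes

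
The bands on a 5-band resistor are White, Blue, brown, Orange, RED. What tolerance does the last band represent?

The last band, red, is the tolerance band.
Red corresponds to ±2%.

±2%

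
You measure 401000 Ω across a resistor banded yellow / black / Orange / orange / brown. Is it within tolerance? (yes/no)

Yellow → 4 (first significant figure)
Black → 0 (second significant figure)
Orange → 3 (third significant figure)
Orange → ×10^3 multiplier
Brown → ±1% tolerance
403 × 1000 = 403000 Ω
Allowed range: 398970 Ω to 407030 Ω.
401000 Ω lies inside that range.

yes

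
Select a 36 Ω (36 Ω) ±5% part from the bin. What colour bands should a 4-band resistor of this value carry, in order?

orange, blue, black, gold

36 Ω = 36 × 10^0.
3 → orange
6 → blue
Multiplier 10^0 → black.
±5% tolerance → gold.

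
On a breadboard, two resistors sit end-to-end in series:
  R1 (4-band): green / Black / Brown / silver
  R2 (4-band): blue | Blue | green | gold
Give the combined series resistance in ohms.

6600500 Ω

R1: green, black → 50; brown ×10 → 500 Ω.
R2: blue, blue → 66; green ×10^5 → 6600000 Ω.
Series: 500 + 6600000 = 6600500 Ω.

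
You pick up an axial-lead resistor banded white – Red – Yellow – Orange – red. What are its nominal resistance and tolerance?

White → 9 (first significant figure)
Red → 2 (second significant figure)
Yellow → 4 (third significant figure)
Orange → ×10^3 multiplier
Red → ±2% tolerance
924 × 1000 = 924000 Ω

924000 Ω ±2%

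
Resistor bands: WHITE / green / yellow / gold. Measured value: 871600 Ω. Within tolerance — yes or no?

no

White → 9 (first significant figure)
Green → 5 (second significant figure)
Yellow → ×10^4 multiplier
Gold → ±5% tolerance
95 × 10000 = 950000 Ω
Allowed range: 902500 Ω to 997500 Ω.
871600 Ω lies outside that range.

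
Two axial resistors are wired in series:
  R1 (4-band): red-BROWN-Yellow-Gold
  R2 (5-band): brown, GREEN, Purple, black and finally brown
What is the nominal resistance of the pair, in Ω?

210157 Ω

R1: red, brown → 21; yellow ×10^4 → 210000 Ω.
R2: brown, green, violet → 157; black ×1 → 157 Ω.
Series: 210000 + 157 = 210157 Ω.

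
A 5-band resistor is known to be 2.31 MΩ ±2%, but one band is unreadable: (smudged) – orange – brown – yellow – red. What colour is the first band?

2310000 Ω = 231 × 10^4.
The first band gives digit 2 of the significand, and 2 is red.

red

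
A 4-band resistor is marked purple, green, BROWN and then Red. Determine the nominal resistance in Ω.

Violet → 7 (first significant figure)
Green → 5 (second significant figure)
Brown → ×10 multiplier
75 × 10 = 750 Ω

750 Ω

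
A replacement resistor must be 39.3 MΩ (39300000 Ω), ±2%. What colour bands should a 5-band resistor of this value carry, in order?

39300000 Ω = 393 × 10^5.
3 → orange
9 → white
3 → orange
Multiplier 10^5 → green.
±2% tolerance → red.

orange, white, orange, green, red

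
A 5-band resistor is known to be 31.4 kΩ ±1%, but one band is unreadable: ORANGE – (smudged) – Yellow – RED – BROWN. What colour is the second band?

brown

31400 Ω = 314 × 10^2.
The second band gives digit 1 of the significand, and 1 is brown.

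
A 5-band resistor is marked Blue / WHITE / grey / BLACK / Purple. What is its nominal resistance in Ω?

Blue → 6 (first significant figure)
White → 9 (second significant figure)
Grey → 8 (third significant figure)
Black → ×1 multiplier
698 × 1 = 698 Ω

698 Ω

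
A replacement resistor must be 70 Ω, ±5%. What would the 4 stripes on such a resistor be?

violet, black, black, gold

70 Ω = 70 × 10^0.
7 → violet
0 → black
Multiplier 10^0 → black.
±5% tolerance → gold.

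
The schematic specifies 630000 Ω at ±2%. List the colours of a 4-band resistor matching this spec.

blue, orange, yellow, red

630000 Ω = 63 × 10^4.
6 → blue
3 → orange
Multiplier 10^4 → yellow.
±2% tolerance → red.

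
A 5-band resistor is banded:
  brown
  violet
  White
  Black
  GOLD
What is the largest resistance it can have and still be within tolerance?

Brown → 1 (first significant figure)
Violet → 7 (second significant figure)
White → 9 (third significant figure)
Black → ×1 multiplier
Gold → ±5% tolerance
179 × 1 = 179 Ω
Largest = 179 × (1 + 5/100) = 187.95 Ω.

187.95 Ω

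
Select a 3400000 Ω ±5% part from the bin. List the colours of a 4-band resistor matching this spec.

orange, yellow, green, gold

3400000 Ω = 34 × 10^5.
3 → orange
4 → yellow
Multiplier 10^5 → green.
±5% tolerance → gold.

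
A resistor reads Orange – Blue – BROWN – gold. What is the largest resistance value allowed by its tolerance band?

Orange → 3 (first significant figure)
Blue → 6 (second significant figure)
Brown → ×10 multiplier
Gold → ±5% tolerance
36 × 10 = 360 Ω
Largest = 360 × (1 + 5/100) = 378 Ω.

378 Ω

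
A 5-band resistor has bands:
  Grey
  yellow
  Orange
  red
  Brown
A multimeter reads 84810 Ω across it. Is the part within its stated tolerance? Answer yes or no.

Grey → 8 (first significant figure)
Yellow → 4 (second significant figure)
Orange → 3 (third significant figure)
Red → ×10^2 multiplier
Brown → ±1% tolerance
843 × 100 = 84300 Ω
Allowed range: 83457 Ω to 85143 Ω.
84810 Ω lies inside that range.

yes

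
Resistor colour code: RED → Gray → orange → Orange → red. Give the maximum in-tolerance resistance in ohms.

288660 Ω

Red → 2 (first significant figure)
Grey → 8 (second significant figure)
Orange → 3 (third significant figure)
Orange → ×10^3 multiplier
Red → ±2% tolerance
283 × 1000 = 283000 Ω
Maximum = 283000 × (1 + 2/100) = 288660 Ω.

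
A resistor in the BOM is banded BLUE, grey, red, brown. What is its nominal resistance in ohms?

6800 Ω

Blue → 6 (first significant figure)
Grey → 8 (second significant figure)
Red → ×10^2 multiplier
68 × 100 = 6800 Ω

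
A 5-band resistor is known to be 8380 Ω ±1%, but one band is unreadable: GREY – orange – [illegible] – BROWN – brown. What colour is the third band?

8380 Ω = 838 × 10^1.
The third band gives digit 8 of the significand, and 8 is grey.

grey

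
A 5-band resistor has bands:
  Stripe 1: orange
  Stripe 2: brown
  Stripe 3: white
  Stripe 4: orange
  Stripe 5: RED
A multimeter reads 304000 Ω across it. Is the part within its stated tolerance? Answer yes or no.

Orange → 3 (first significant figure)
Brown → 1 (second significant figure)
White → 9 (third significant figure)
Orange → ×10^3 multiplier
Red → ±2% tolerance
319 × 1000 = 319000 Ω
Allowed range: 312620 Ω to 325380 Ω.
304000 Ω lies outside that range.

no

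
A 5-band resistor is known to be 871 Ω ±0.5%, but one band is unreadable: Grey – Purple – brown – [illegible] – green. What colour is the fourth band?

black

871 Ω = 871 × 10^0.
The fourth band is the multiplier, 10^0, which is black.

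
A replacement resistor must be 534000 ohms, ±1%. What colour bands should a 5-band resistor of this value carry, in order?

534000 Ω = 534 × 10^3.
5 → green
3 → orange
4 → yellow
Multiplier 10^3 → orange.
±1% tolerance → brown.

green, orange, yellow, orange, brown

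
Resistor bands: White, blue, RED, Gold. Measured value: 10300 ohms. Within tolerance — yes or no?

White → 9 (first significant figure)
Blue → 6 (second significant figure)
Red → ×10^2 multiplier
Gold → ±5% tolerance
96 × 100 = 9600 Ω
Allowed range: 9120 Ω to 10080 Ω.
10300 ohms lies outside that range.

no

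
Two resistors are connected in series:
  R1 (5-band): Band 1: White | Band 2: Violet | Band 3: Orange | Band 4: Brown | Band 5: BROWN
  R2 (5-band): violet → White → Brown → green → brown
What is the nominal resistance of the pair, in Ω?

79109730 Ω

R1: white, violet, orange → 973; brown ×10 → 9730 Ω.
R2: violet, white, brown → 791; green ×10^5 → 79100000 Ω.
Series: 9730 + 79100000 = 79109730 Ω.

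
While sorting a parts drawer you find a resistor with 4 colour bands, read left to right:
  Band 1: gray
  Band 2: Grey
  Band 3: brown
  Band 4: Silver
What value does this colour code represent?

880 Ω

Grey → 8 (first significant figure)
Grey → 8 (second significant figure)
Brown → ×10 multiplier
88 × 10 = 880 Ω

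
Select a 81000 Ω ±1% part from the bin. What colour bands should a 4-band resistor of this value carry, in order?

81000 Ω = 81 × 10^3.
8 → grey
1 → brown
Multiplier 10^3 → orange.
±1% tolerance → brown.

grey, brown, orange, brown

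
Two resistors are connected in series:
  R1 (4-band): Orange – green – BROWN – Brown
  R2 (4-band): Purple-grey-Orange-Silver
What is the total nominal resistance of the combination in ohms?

78350 Ω

R1: orange, green → 35; brown ×10 → 350 Ω.
R2: violet, grey → 78; orange ×10^3 → 78000 Ω.
Series: 350 + 78000 = 78350 Ω.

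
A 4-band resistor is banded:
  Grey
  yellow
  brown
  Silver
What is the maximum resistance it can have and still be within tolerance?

924 Ω

Grey → 8 (first significant figure)
Yellow → 4 (second significant figure)
Brown → ×10 multiplier
Silver → ±10% tolerance
84 × 10 = 840 Ω
Maximum = 840 × (1 + 10/100) = 924 Ω.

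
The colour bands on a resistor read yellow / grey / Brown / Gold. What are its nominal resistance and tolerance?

Yellow → 4 (first significant figure)
Grey → 8 (second significant figure)
Brown → ×10 multiplier
Gold → ±5% tolerance
48 × 10 = 480 Ω

480 Ω ±5%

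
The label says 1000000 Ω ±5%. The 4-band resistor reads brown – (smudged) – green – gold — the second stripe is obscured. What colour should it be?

black

1000000 Ω = 10 × 10^5.
The second band gives digit 0 of the significand, and 0 is black.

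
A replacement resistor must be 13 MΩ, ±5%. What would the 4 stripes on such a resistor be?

13000000 Ω = 13 × 10^6.
1 → brown
3 → orange
Multiplier 10^6 → blue.
±5% tolerance → gold.

brown, orange, blue, gold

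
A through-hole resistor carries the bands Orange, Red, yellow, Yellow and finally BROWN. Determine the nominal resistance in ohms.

Orange → 3 (first significant figure)
Red → 2 (second significant figure)
Yellow → 4 (third significant figure)
Yellow → ×10^4 multiplier
324 × 10000 = 3240000 Ω

3240000 Ω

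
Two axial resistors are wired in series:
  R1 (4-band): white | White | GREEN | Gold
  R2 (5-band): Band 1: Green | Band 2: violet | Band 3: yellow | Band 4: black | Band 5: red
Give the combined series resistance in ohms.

R1: white, white → 99; green ×10^5 → 9900000 Ω.
R2: green, violet, yellow → 574; black ×1 → 574 Ω.
Series: 9900000 + 574 = 9900574 Ω.

9900574 Ω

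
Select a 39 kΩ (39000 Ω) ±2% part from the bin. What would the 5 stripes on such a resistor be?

orange, white, black, red, red

39000 Ω = 390 × 10^2.
3 → orange
9 → white
0 → black
Multiplier 10^2 → red.
±2% tolerance → red.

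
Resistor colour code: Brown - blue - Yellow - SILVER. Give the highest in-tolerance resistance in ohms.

176000 Ω

Brown → 1 (first significant figure)
Blue → 6 (second significant figure)
Yellow → ×10^4 multiplier
Silver → ±10% tolerance
16 × 10000 = 160000 Ω
Highest = 160000 × (1 + 10/100) = 176000 Ω.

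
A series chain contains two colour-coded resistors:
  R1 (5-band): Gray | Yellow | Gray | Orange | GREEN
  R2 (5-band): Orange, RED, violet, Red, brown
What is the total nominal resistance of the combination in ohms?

880700 Ω

R1: grey, yellow, grey → 848; orange ×10^3 → 848000 Ω.
R2: orange, red, violet → 327; red ×10^2 → 32700 Ω.
Series: 848000 + 32700 = 880700 Ω.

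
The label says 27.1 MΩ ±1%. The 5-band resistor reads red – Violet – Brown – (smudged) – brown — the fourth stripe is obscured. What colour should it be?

green

27100000 Ω = 271 × 10^5.
The fourth band is the multiplier, 10^5, which is green.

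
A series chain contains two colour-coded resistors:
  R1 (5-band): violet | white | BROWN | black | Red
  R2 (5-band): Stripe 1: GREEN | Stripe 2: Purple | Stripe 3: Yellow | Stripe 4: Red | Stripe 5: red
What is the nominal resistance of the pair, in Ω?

R1: violet, white, brown → 791; black ×1 → 791 Ω.
R2: green, violet, yellow → 574; red ×10^2 → 57400 Ω.
Series: 791 + 57400 = 58191 Ω.

58191 Ω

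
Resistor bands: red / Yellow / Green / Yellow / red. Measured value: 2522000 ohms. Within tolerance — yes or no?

no

Red → 2 (first significant figure)
Yellow → 4 (second significant figure)
Green → 5 (third significant figure)
Yellow → ×10^4 multiplier
Red → ±2% tolerance
245 × 10000 = 2450000 Ω
Allowed range: 2401000 Ω to 2499000 Ω.
2522000 ohms lies outside that range.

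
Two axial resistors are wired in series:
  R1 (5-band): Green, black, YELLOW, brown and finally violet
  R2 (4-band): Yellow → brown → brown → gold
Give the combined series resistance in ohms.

5450 Ω

R1: green, black, yellow → 504; brown ×10 → 5040 Ω.
R2: yellow, brown → 41; brown ×10 → 410 Ω.
Series: 5040 + 410 = 5450 Ω.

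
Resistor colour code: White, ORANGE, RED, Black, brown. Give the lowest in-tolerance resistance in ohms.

White → 9 (first significant figure)
Orange → 3 (second significant figure)
Red → 2 (third significant figure)
Black → ×1 multiplier
Brown → ±1% tolerance
932 × 1 = 932 Ω
Lowest = 932 × (1 − 1/100) = 922.68 Ω.

922.68 Ω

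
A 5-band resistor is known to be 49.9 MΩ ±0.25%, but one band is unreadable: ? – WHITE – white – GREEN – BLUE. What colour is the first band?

yellow

49900000 Ω = 499 × 10^5.
The first band gives digit 4 of the significand, and 4 is yellow.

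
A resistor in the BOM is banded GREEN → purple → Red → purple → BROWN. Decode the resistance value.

5720000000 Ω

Green → 5 (first significant figure)
Violet → 7 (second significant figure)
Red → 2 (third significant figure)
Violet → ×10^7 multiplier
572 × 10000000 = 5720000000 Ω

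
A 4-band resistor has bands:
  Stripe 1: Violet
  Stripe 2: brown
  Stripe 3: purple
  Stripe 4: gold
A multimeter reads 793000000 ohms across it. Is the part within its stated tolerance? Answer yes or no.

Violet → 7 (first significant figure)
Brown → 1 (second significant figure)
Violet → ×10^7 multiplier
Gold → ±5% tolerance
71 × 10000000 = 710000000 Ω
Allowed range: 674500000 Ω to 745500000 Ω.
793000000 ohms lies outside that range.

no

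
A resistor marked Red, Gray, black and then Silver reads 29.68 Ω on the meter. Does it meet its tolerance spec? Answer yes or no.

Red → 2 (first significant figure)
Grey → 8 (second significant figure)
Black → ×1 multiplier
Silver → ±10% tolerance
28 × 1 = 28 Ω
Allowed range: 25.2 Ω to 30.8 Ω.
29.68 Ω lies inside that range.

yes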